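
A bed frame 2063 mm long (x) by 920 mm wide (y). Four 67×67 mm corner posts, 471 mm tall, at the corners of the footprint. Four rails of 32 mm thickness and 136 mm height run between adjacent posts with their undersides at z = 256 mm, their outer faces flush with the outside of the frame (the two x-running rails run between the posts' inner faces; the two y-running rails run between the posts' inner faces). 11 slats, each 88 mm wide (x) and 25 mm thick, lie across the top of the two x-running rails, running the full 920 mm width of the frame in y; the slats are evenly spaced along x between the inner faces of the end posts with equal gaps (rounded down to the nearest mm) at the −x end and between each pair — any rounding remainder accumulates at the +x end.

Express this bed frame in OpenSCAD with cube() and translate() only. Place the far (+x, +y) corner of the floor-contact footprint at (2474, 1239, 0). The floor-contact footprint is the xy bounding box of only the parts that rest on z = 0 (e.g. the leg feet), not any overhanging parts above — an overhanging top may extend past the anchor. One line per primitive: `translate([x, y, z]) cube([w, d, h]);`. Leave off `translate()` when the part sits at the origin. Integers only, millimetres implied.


translate([411, 319, 0]) cube([67, 67, 471]);
translate([411, 1172, 0]) cube([67, 67, 471]);
translate([2407, 319, 0]) cube([67, 67, 471]);
translate([2407, 1172, 0]) cube([67, 67, 471]);
translate([478, 319, 256]) cube([1929, 32, 136]);
translate([478, 1207, 256]) cube([1929, 32, 136]);
translate([411, 386, 256]) cube([32, 786, 136]);
translate([2442, 386, 256]) cube([32, 786, 136]);
translate([558, 319, 392]) cube([88, 920, 25]);
translate([726, 319, 392]) cube([88, 920, 25]);
translate([894, 319, 392]) cube([88, 920, 25]);
translate([1062, 319, 392]) cube([88, 920, 25]);
translate([1230, 319, 392]) cube([88, 920, 25]);
translate([1398, 319, 392]) cube([88, 920, 25]);
translate([1566, 319, 392]) cube([88, 920, 25]);
translate([1734, 319, 392]) cube([88, 920, 25]);
translate([1902, 319, 392]) cube([88, 920, 25]);
translate([2070, 319, 392]) cube([88, 920, 25]);
translate([2238, 319, 392]) cube([88, 920, 25]);


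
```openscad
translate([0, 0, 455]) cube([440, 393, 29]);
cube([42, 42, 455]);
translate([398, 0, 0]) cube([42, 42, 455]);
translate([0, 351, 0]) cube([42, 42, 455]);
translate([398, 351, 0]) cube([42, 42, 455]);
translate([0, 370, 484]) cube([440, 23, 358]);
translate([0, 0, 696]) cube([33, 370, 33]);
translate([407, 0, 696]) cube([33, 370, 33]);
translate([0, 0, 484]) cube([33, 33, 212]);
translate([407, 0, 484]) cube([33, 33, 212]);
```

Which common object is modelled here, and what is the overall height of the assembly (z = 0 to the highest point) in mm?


A chair. The overall height is 842 mm.

A slab on four corner posts with a tall panel at the back — a chair. The seat slab sits at z = 455 with thickness 29, and the 358 mm backrest starts at the seat top, so the overall height is 455 + 29 + 358 = 842 mm.


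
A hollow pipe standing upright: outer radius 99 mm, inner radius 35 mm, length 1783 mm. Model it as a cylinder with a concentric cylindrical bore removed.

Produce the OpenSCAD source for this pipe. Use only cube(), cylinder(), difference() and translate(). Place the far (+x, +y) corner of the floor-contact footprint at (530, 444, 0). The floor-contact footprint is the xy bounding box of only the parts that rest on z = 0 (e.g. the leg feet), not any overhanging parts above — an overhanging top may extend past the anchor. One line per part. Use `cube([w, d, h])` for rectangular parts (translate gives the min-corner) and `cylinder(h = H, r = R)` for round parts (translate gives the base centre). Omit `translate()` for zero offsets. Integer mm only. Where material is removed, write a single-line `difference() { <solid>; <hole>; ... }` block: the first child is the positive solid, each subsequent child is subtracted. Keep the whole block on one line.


difference() { translate([431, 345, 0]) cylinder(h = 1783, r = 99); translate([431, 345, 0]) cylinder(h = 1783, r = 35); }


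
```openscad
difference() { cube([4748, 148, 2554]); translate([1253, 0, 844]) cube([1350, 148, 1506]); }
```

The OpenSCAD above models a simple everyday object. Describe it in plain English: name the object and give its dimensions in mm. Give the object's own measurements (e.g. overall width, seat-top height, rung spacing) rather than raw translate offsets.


A wall 4748 mm long (x), 148 mm thick (y), 2554 mm tall, with a rectangular window opening cut through it. The opening is 1350 mm wide and 1506 mm tall; its sill is at z = 844 mm and its near (−x) edge is 1253 mm from the wall's −x end. The opening passes through the full wall thickness.


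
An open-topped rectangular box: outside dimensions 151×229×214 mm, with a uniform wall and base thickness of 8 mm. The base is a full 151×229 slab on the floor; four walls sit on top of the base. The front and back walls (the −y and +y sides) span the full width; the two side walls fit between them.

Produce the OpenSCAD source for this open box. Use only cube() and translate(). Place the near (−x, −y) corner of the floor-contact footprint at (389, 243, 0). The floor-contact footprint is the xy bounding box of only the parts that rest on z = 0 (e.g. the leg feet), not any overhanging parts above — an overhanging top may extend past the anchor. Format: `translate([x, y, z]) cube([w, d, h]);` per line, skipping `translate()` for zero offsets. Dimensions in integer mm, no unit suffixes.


translate([389, 243, 0]) cube([151, 229, 8]);
translate([389, 243, 8]) cube([151, 8, 206]);
translate([389, 464, 8]) cube([151, 8, 206]);
translate([389, 251, 8]) cube([8, 213, 206]);
translate([532, 251, 8]) cube([8, 213, 206]);


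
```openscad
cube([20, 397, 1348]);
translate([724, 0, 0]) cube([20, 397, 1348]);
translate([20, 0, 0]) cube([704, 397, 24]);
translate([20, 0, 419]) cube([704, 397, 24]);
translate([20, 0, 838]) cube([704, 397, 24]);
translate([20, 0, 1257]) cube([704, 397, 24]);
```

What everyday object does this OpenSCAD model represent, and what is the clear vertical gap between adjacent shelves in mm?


A bookshelf. The clear shelf gap is 395 mm.

Two tall side panels with 4 horizontal boards between them — a bookshelf. The first two shelf undersides are at z = 0 and z = 419; with shelf thickness 24, the clear gap is 419 − 0 − 24 = 395 mm.


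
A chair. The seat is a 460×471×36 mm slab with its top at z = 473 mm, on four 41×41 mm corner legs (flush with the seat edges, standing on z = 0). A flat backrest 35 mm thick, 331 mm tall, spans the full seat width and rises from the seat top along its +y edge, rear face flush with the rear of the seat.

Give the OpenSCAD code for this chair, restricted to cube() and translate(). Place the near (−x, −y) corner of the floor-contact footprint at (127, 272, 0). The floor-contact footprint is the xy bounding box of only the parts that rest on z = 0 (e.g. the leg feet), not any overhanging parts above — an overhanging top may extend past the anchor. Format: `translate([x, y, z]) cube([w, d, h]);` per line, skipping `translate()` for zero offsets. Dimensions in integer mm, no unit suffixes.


translate([127, 272, 437]) cube([460, 471, 36]);
translate([127, 272, 0]) cube([41, 41, 437]);
translate([546, 272, 0]) cube([41, 41, 437]);
translate([127, 702, 0]) cube([41, 41, 437]);
translate([546, 702, 0]) cube([41, 41, 437]);
translate([127, 708, 473]) cube([460, 35, 331]);


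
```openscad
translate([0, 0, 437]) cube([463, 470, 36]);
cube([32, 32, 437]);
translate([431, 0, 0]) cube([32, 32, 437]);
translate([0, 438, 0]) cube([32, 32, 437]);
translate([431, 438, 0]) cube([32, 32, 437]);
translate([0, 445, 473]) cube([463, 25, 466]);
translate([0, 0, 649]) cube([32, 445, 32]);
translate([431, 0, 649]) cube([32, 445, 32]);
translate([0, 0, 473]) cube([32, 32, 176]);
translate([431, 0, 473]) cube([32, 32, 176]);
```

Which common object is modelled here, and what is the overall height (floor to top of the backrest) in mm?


A chair. The overall height is 939 mm.

A slab on four corner posts with a tall panel at the back — a chair. The seat slab sits at z = 437 with thickness 36, and the 466 mm backrest starts at the seat top, so the overall height is 437 + 36 + 466 = 939 mm.


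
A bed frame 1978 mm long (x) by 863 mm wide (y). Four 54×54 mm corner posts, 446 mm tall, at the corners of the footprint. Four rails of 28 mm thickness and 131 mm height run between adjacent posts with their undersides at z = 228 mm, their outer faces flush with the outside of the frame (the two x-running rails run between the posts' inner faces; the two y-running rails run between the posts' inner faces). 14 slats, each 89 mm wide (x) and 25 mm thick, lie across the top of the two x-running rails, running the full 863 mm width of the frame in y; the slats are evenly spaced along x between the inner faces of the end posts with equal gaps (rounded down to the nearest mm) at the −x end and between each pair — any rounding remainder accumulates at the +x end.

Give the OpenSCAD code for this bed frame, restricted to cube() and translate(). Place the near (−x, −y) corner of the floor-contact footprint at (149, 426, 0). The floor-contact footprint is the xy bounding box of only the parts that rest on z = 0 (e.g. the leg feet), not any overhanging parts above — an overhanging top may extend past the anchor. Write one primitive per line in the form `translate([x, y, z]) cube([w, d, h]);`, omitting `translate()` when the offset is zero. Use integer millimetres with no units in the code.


translate([149, 426, 0]) cube([54, 54, 446]);
translate([149, 1235, 0]) cube([54, 54, 446]);
translate([2073, 426, 0]) cube([54, 54, 446]);
translate([2073, 1235, 0]) cube([54, 54, 446]);
translate([203, 426, 228]) cube([1870, 28, 131]);
translate([203, 1261, 228]) cube([1870, 28, 131]);
translate([149, 480, 228]) cube([28, 755, 131]);
translate([2099, 480, 228]) cube([28, 755, 131]);
translate([244, 426, 359]) cube([89, 863, 25]);
translate([374, 426, 359]) cube([89, 863, 25]);
translate([504, 426, 359]) cube([89, 863, 25]);
translate([634, 426, 359]) cube([89, 863, 25]);
translate([764, 426, 359]) cube([89, 863, 25]);
translate([894, 426, 359]) cube([89, 863, 25]);
translate([1024, 426, 359]) cube([89, 863, 25]);
translate([1154, 426, 359]) cube([89, 863, 25]);
translate([1284, 426, 359]) cube([89, 863, 25]);
translate([1414, 426, 359]) cube([89, 863, 25]);
translate([1544, 426, 359]) cube([89, 863, 25]);
translate([1674, 426, 359]) cube([89, 863, 25]);
translate([1804, 426, 359]) cube([89, 863, 25]);
translate([1934, 426, 359]) cube([89, 863, 25]);


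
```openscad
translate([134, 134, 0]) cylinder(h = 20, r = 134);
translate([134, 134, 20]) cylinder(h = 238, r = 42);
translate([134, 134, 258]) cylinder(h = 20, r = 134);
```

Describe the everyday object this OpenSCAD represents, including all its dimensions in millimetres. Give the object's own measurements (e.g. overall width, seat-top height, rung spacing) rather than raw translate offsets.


A spool: two coaxial disc flanges of radius 134 mm and thickness 20 mm, joined by a core cylinder of radius 42 mm and height 238 mm. The lower flange rests on z = 0 and the three cylinders share a vertical axis.


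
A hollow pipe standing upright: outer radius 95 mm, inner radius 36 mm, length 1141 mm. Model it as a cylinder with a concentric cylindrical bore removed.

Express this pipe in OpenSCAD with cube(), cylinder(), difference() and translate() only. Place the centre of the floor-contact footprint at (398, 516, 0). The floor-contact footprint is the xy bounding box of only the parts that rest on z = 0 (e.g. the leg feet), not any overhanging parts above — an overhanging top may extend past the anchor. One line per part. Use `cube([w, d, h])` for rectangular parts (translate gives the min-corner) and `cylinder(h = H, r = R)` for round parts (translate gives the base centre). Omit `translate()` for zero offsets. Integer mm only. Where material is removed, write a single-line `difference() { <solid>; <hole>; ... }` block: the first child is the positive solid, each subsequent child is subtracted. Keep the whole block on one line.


difference() { translate([398, 516, 0]) cylinder(h = 1141, r = 95); translate([398, 516, 0]) cylinder(h = 1141, r = 36); }


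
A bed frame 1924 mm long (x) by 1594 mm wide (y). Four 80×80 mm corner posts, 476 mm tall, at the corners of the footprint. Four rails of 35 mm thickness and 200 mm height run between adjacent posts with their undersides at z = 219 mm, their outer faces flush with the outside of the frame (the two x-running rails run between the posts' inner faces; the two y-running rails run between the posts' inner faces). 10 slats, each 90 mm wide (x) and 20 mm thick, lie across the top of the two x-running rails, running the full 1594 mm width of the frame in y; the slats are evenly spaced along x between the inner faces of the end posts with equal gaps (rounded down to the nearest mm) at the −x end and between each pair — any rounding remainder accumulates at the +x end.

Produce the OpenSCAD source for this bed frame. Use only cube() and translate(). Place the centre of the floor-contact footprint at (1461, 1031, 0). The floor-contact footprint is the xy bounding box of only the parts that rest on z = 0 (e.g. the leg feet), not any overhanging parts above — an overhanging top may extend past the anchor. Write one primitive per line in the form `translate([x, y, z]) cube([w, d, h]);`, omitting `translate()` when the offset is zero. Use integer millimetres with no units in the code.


translate([499, 234, 0]) cube([80, 80, 476]);
translate([499, 1748, 0]) cube([80, 80, 476]);
translate([2343, 234, 0]) cube([80, 80, 476]);
translate([2343, 1748, 0]) cube([80, 80, 476]);
translate([579, 234, 219]) cube([1764, 35, 200]);
translate([579, 1793, 219]) cube([1764, 35, 200]);
translate([499, 314, 219]) cube([35, 1434, 200]);
translate([2388, 314, 219]) cube([35, 1434, 200]);
translate([657, 234, 419]) cube([90, 1594, 20]);
translate([825, 234, 419]) cube([90, 1594, 20]);
translate([993, 234, 419]) cube([90, 1594, 20]);
translate([1161, 234, 419]) cube([90, 1594, 20]);
translate([1329, 234, 419]) cube([90, 1594, 20]);
translate([1497, 234, 419]) cube([90, 1594, 20]);
translate([1665, 234, 419]) cube([90, 1594, 20]);
translate([1833, 234, 419]) cube([90, 1594, 20]);
translate([2001, 234, 419]) cube([90, 1594, 20]);
translate([2169, 234, 419]) cube([90, 1594, 20]);


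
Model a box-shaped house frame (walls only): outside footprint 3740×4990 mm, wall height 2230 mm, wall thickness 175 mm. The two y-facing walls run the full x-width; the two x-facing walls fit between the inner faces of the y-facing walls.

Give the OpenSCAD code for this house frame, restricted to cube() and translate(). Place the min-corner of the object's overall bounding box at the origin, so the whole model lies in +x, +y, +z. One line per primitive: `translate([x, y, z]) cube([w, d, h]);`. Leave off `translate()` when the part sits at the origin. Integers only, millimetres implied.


cube([3740, 175, 2230]);
translate([0, 4815, 0]) cube([3740, 175, 2230]);
translate([0, 175, 0]) cube([175, 4640, 2230]);
translate([3565, 175, 0]) cube([175, 4640, 2230]);


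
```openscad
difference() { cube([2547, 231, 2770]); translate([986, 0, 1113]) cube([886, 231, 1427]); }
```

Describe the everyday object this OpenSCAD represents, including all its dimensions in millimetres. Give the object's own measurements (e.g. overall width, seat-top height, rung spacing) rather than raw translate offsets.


A wall 2547 mm long (x), 231 mm thick (y), 2770 mm tall, with a rectangular window opening cut through it. The opening is 886 mm wide and 1427 mm tall; its sill is at z = 1113 mm and its near (−x) edge is 986 mm from the wall's −x end. The opening passes through the full wall thickness.


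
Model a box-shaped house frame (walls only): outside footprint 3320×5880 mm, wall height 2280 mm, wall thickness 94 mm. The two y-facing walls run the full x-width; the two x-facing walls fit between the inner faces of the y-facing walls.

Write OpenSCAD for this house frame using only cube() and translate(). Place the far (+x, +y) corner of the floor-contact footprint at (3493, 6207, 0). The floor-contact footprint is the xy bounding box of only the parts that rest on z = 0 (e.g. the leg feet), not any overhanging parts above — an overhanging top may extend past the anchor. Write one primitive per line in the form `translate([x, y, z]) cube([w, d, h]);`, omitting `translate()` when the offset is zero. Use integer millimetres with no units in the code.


translate([173, 327, 0]) cube([3320, 94, 2280]);
translate([173, 6113, 0]) cube([3320, 94, 2280]);
translate([173, 421, 0]) cube([94, 5692, 2280]);
translate([3399, 421, 0]) cube([94, 5692, 2280]);


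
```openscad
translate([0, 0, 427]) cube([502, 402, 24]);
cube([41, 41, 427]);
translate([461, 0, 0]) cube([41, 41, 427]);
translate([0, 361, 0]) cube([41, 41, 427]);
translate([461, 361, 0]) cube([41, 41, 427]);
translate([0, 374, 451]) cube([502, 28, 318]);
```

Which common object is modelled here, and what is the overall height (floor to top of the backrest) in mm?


A chair. The overall height is 769 mm.

A slab on four corner posts with a tall panel at the back — a chair. The seat slab sits at z = 427 with thickness 24, and the 318 mm backrest starts at the seat top, so the overall height is 427 + 24 + 318 = 769 mm.


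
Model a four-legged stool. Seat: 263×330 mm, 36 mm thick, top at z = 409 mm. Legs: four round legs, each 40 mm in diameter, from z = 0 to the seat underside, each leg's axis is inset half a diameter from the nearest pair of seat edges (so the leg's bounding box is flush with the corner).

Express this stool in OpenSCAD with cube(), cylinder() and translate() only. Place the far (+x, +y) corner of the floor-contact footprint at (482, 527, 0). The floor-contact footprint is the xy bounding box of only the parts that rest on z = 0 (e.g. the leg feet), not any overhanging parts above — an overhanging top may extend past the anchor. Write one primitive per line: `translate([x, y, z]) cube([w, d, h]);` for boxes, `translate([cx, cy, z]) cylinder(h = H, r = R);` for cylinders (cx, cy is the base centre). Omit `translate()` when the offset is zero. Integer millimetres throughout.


// leg_h = 409 - 36 = 373
translate([219, 197, 373]) cube([263, 330, 36]);
translate([239, 217, 0]) cylinder(h = 373, r = 20);
translate([462, 217, 0]) cylinder(h = 373, r = 20);
translate([239, 507, 0]) cylinder(h = 373, r = 20);
translate([462, 507, 0]) cylinder(h = 373, r = 20);


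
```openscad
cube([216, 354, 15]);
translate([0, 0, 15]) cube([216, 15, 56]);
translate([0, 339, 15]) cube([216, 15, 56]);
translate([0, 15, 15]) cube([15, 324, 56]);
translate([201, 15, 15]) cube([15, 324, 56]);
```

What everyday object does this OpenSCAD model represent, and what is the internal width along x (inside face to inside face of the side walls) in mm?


An open box. The internal width is 186 mm.

A 216×354 base slab with four walls standing on it — an open box. The base is 216 mm wide and the walls are 15 mm thick, so the internal width is 216 − 2 × 15 = 186 mm.


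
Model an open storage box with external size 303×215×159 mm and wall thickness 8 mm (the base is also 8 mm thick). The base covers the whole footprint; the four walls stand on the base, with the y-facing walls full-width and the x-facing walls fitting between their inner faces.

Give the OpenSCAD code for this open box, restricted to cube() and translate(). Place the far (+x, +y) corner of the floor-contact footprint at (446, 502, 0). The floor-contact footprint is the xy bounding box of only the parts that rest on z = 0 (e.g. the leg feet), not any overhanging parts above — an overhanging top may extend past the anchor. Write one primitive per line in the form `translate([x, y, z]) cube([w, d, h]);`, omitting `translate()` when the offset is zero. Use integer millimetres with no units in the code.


translate([143, 287, 0]) cube([303, 215, 8]);
translate([143, 287, 8]) cube([303, 8, 151]);
translate([143, 494, 8]) cube([303, 8, 151]);
translate([143, 295, 8]) cube([8, 199, 151]);
translate([438, 295, 8]) cube([8, 199, 151]);


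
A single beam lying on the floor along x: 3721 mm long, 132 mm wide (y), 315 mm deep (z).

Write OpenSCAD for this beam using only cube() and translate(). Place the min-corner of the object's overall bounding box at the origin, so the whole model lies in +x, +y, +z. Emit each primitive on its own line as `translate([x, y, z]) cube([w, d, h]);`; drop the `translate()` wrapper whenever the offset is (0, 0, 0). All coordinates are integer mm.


cube([3721, 132, 315]);


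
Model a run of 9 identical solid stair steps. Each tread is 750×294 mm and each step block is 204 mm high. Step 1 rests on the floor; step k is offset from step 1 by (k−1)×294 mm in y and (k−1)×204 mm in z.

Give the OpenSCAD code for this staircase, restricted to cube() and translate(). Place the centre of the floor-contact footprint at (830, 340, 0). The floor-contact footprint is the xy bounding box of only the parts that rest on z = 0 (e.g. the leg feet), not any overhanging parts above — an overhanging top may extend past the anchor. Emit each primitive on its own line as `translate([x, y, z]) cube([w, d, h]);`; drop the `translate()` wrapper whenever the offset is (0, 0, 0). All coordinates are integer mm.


translate([455, 193, 0]) cube([750, 294, 204]);
translate([455, 487, 204]) cube([750, 294, 204]);
translate([455, 781, 408]) cube([750, 294, 204]);
translate([455, 1075, 612]) cube([750, 294, 204]);
translate([455, 1369, 816]) cube([750, 294, 204]);
translate([455, 1663, 1020]) cube([750, 294, 204]);
translate([455, 1957, 1224]) cube([750, 294, 204]);
translate([455, 2251, 1428]) cube([750, 294, 204]);
translate([455, 2545, 1632]) cube([750, 294, 204]);


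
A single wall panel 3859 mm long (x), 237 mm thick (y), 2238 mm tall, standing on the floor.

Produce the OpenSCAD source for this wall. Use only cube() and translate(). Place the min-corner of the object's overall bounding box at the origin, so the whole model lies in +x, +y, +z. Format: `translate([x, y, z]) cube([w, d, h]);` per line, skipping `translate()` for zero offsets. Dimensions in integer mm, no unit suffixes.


cube([3859, 237, 2238]);


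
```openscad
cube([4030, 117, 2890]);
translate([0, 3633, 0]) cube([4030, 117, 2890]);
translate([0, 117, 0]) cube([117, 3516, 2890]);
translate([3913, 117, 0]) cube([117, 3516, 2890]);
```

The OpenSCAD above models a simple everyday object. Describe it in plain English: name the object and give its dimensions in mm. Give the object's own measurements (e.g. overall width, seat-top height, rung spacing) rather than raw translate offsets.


The wall frame of a small rectangular building: four walls, each 2890 mm tall and 117 mm thick, enclosing a footprint 4030 mm (x) by 3750 mm (y) outside-to-outside, with no floor or roof. The front and back walls (the −y and +y sides) span the full width; the two side walls fit between them.


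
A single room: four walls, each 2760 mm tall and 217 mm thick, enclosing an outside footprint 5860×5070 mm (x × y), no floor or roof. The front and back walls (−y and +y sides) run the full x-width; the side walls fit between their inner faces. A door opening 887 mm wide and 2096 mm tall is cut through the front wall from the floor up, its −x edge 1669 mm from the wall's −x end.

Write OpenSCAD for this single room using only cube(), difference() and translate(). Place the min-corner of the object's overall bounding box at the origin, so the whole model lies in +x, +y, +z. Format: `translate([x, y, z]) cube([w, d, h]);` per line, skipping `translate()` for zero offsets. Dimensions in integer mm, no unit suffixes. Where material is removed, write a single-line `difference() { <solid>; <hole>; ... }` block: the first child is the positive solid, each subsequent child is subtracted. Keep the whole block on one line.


difference() { cube([5860, 217, 2760]); translate([1669, 0, 0]) cube([887, 217, 2096]); }
translate([0, 4853, 0]) cube([5860, 217, 2760]);
translate([0, 217, 0]) cube([217, 4636, 2760]);
translate([5643, 217, 0]) cube([217, 4636, 2760]);


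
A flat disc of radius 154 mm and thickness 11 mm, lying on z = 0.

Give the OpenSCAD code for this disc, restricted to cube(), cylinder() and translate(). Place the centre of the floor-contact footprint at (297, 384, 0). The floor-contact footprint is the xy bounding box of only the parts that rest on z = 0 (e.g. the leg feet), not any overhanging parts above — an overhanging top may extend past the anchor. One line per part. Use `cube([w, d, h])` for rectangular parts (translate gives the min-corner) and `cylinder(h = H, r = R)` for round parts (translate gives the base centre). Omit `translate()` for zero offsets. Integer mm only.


translate([297, 384, 0]) cylinder(h = 11, r = 154);


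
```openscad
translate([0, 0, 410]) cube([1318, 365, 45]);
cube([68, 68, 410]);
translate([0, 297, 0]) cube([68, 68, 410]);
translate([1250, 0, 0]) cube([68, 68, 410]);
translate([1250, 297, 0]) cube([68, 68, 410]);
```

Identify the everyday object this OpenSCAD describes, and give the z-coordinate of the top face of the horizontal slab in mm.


A bench. The seat-top height is 455 mm.

A long slab on four corner posts — a bench. The slab sits at z = 410 with thickness 45, so the top is 410 + 45 = 455 mm.


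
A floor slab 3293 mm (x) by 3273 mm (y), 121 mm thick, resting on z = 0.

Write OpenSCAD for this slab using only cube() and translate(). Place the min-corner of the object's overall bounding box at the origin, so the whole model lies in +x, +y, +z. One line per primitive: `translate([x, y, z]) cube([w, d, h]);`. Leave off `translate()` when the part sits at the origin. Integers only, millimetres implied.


cube([3293, 3273, 121]);


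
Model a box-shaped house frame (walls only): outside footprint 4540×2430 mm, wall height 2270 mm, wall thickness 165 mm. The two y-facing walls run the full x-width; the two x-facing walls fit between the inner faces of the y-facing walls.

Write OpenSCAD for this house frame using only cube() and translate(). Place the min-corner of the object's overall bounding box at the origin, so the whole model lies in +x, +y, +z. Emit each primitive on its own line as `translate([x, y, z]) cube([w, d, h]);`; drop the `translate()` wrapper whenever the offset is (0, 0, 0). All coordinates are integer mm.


cube([4540, 165, 2270]);
translate([0, 2265, 0]) cube([4540, 165, 2270]);
translate([0, 165, 0]) cube([165, 2100, 2270]);
translate([4375, 165, 0]) cube([165, 2100, 2270]);


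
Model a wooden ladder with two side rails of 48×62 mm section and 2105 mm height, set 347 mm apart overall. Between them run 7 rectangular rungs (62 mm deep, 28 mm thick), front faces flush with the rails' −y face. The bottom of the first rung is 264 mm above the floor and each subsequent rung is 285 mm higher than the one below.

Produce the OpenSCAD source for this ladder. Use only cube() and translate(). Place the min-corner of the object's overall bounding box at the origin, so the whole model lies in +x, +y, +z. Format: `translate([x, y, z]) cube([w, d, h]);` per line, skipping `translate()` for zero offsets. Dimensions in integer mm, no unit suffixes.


cube([48, 62, 2105]);
translate([299, 0, 0]) cube([48, 62, 2105]);
translate([48, 0, 264]) cube([251, 62, 28]);
translate([48, 0, 549]) cube([251, 62, 28]);
translate([48, 0, 834]) cube([251, 62, 28]);
translate([48, 0, 1119]) cube([251, 62, 28]);
translate([48, 0, 1404]) cube([251, 62, 28]);
translate([48, 0, 1689]) cube([251, 62, 28]);
translate([48, 0, 1974]) cube([251, 62, 28]);


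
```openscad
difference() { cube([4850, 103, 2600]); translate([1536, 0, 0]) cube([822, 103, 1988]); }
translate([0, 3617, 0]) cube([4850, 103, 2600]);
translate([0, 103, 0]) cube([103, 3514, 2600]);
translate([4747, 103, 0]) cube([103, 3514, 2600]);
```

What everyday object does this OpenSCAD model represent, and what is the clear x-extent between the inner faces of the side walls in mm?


A single room. The interior width is 4644 mm.

Four walls enclosing a rectangle with a door in the front wall — a room. Outside width 4850 minus two 103 mm walls gives 4644 mm.


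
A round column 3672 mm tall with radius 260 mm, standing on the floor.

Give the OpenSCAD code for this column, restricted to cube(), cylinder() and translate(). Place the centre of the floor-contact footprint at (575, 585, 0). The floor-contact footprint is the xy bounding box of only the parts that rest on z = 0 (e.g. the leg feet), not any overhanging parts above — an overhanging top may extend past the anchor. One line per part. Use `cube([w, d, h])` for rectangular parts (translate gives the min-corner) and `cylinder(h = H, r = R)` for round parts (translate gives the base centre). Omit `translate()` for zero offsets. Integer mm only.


translate([575, 585, 0]) cylinder(h = 3672, r = 260);


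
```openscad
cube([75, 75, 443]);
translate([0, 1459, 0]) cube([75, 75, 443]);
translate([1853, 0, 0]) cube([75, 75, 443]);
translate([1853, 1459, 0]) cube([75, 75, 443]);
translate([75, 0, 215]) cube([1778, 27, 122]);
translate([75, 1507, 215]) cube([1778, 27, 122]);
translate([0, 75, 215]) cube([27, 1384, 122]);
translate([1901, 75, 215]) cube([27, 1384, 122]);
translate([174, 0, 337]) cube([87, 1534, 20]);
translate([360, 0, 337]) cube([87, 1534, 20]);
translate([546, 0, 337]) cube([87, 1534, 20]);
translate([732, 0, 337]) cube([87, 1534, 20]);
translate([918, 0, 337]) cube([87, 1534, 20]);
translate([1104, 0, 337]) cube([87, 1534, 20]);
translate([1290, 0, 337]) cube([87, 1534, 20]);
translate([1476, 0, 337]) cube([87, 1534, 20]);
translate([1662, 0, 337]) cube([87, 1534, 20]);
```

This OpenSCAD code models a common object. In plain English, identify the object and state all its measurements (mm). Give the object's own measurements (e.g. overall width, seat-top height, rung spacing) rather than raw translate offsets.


A bed frame 1928 mm long (x) by 1534 mm wide (y). Four 75×75 mm corner posts, 443 mm tall, at the corners of the footprint. Four rails of 27 mm thickness and 122 mm height run between adjacent posts with their undersides at z = 215 mm, their outer faces flush with the outside of the frame (the two x-running rails run between the posts' inner faces; the two y-running rails run between the posts' inner faces). 9 slats, each 87 mm wide (x) and 20 mm thick, lie across the top of the two x-running rails, running the full 1534 mm width of the frame in y; along x they sit between the end posts with a 99 mm gap after the −x posts and between neighbouring slats, leaving 104 mm before the +x posts.


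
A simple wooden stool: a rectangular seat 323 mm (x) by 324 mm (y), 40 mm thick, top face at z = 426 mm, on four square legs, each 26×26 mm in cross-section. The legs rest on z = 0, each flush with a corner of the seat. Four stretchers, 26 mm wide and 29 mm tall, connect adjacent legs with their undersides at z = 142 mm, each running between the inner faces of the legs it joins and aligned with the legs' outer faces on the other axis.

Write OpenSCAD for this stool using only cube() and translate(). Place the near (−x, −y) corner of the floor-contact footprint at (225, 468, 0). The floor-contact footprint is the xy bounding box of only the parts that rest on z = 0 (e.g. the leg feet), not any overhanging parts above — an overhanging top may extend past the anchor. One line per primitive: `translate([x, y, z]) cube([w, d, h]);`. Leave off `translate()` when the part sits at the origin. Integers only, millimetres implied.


// leg_h = 426 - 40 = 386
// stretcher span = 323 - 2*26 = 271
translate([225, 468, 386]) cube([323, 324, 40]);
translate([225, 468, 0]) cube([26, 26, 386]);
translate([522, 468, 0]) cube([26, 26, 386]);
translate([225, 766, 0]) cube([26, 26, 386]);
translate([522, 766, 0]) cube([26, 26, 386]);
translate([251, 468, 142]) cube([271, 26, 29]);
translate([251, 766, 142]) cube([271, 26, 29]);
translate([225, 494, 142]) cube([26, 272, 29]);
translate([522, 494, 142]) cube([26, 272, 29]);


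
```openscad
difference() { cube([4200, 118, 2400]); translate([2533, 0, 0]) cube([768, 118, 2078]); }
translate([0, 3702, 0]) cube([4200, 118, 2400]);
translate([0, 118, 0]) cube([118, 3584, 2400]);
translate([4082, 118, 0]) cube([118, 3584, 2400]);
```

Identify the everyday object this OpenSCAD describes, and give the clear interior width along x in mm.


A single room. The interior width is 3964 mm.

Four walls enclosing a rectangle with a door in the front wall — a room. Outside width 4200 minus two 118 mm walls gives 3964 mm.


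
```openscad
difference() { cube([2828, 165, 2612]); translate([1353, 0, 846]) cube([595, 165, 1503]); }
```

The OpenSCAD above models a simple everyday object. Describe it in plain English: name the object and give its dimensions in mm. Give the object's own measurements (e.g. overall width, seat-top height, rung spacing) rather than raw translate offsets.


A wall 2828 mm long (x), 165 mm thick (y), 2612 mm tall, with a rectangular window opening cut through it. The opening is 595 mm wide and 1503 mm tall; its sill is at z = 846 mm and its near (−x) edge is 1353 mm from the wall's −x end. The opening passes through the full wall thickness.


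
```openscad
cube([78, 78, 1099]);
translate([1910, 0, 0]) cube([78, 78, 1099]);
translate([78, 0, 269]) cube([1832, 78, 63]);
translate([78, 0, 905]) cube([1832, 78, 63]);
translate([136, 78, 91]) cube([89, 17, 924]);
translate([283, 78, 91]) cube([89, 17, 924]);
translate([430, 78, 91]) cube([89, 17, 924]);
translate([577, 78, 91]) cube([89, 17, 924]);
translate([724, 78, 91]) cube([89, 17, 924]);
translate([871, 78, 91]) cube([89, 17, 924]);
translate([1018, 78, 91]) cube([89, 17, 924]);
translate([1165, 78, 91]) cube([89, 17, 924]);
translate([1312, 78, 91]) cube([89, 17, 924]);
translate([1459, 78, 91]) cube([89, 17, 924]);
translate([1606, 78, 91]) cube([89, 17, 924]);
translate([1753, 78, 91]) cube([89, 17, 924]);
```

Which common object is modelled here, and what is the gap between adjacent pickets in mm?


A fence section. The picket gap is 58 mm.

Two posts, two rails, 12 pickets — a fence section. Span 1832 mm holds 12 pickets of 89 mm with 13 equal gaps: ⌊(1832 − 12·89) / 13⌋ = 58 mm.


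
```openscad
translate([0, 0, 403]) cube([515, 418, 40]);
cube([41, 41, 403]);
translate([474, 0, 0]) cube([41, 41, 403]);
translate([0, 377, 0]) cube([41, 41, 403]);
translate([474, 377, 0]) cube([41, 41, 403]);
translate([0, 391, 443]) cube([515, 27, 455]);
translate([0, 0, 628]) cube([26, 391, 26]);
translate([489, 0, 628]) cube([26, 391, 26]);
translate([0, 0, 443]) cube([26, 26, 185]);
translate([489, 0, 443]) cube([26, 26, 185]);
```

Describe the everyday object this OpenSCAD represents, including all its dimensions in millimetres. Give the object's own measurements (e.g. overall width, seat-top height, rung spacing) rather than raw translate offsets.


A chair. The seat is a 515×418×40 mm slab with its top at z = 443 mm, on four 41×41 mm corner legs (flush with the seat edges, standing on z = 0). A flat backrest 27 mm thick, 455 mm tall, spans the full seat width and rises from the seat top along its +y edge, rear face flush with the rear of the seat. Two armrests of 26×26 mm section run along each side from the seat's front edge to the front of the backrest, top faces 211 mm above the seat top and outer faces flush with the seat's x-edges; a 26×26 mm post under the front of each armrest stands on the seat at the front corner.


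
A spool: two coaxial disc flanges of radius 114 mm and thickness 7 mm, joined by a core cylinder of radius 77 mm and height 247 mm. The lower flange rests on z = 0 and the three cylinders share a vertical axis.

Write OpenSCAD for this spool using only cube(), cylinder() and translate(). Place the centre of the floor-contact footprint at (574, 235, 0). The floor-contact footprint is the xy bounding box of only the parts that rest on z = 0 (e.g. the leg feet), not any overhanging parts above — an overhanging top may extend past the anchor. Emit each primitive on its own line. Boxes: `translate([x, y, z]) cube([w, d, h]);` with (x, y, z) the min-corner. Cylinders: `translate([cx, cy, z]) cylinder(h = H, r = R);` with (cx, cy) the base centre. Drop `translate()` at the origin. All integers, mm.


translate([574, 235, 0]) cylinder(h = 7, r = 114);
translate([574, 235, 7]) cylinder(h = 247, r = 77);
translate([574, 235, 254]) cylinder(h = 7, r = 114);


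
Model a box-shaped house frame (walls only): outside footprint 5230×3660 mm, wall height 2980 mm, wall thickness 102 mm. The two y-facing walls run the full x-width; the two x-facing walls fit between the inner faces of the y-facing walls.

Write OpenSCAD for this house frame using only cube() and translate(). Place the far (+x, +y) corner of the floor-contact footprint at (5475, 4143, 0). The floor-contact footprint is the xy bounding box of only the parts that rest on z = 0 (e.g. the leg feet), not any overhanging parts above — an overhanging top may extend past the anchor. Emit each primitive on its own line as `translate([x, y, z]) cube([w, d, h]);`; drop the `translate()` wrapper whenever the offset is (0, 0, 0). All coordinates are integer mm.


translate([245, 483, 0]) cube([5230, 102, 2980]);
translate([245, 4041, 0]) cube([5230, 102, 2980]);
translate([245, 585, 0]) cube([102, 3456, 2980]);
translate([5373, 585, 0]) cube([102, 3456, 2980]);


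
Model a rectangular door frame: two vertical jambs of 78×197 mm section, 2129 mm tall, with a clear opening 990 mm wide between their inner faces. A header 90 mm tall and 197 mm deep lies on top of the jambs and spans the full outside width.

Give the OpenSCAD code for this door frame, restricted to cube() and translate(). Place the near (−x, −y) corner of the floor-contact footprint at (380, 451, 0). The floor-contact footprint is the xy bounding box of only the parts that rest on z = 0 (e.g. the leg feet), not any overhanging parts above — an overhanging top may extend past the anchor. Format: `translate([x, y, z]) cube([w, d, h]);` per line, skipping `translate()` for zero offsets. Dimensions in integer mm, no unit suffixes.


translate([380, 451, 0]) cube([78, 197, 2129]);
translate([1448, 451, 0]) cube([78, 197, 2129]);
translate([380, 451, 2129]) cube([1146, 197, 90]);


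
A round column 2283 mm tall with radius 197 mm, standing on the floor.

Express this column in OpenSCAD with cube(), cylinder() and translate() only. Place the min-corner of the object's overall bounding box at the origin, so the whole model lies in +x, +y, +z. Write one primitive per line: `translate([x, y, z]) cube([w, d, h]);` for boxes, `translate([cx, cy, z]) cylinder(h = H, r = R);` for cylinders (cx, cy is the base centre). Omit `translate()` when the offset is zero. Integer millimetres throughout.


translate([197, 197, 0]) cylinder(h = 2283, r = 197);


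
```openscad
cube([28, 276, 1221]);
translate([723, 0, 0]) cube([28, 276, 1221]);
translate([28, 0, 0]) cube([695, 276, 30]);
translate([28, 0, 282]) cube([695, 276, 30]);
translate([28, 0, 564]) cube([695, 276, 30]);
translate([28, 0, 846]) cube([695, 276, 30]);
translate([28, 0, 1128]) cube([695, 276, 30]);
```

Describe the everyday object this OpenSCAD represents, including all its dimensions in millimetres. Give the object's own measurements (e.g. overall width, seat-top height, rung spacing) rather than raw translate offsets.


An open bookshelf. Two side panels, each 28 mm thick, 276 mm deep and 1221 mm tall, stand 751 mm apart (outside-to-outside). Between them sit 5 shelves, each 30 mm thick and 276 mm deep, spanning the full gap between the sides. The bottom shelf rests on the floor (its underside at z = 0) and the clear gap between one shelf's top and the next shelf's underside is 252 mm.


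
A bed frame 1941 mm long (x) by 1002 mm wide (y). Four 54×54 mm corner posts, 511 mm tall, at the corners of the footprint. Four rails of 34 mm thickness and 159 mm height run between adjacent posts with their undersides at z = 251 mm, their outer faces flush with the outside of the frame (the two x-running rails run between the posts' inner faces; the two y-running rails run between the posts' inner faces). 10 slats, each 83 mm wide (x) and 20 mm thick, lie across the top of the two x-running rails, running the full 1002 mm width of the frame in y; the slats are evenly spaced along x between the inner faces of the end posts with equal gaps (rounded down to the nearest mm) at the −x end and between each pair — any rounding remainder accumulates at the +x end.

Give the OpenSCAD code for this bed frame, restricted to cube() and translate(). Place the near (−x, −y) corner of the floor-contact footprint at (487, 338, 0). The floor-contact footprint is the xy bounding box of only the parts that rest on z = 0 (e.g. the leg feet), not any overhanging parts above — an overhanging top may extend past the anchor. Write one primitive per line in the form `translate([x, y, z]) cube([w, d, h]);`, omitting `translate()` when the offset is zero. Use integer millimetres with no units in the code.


// slat z = rail_z + rail_h = 251 + 159 = 410
// slat gap = ⌊(1833 − 10·83) / 11⌋ = 91
translate([487, 338, 0]) cube([54, 54, 511]);
translate([487, 1286, 0]) cube([54, 54, 511]);
translate([2374, 338, 0]) cube([54, 54, 511]);
translate([2374, 1286, 0]) cube([54, 54, 511]);
translate([541, 338, 251]) cube([1833, 34, 159]);
translate([541, 1306, 251]) cube([1833, 34, 159]);
translate([487, 392, 251]) cube([34, 894, 159]);
translate([2394, 392, 251]) cube([34, 894, 159]);
translate([632, 338, 410]) cube([83, 1002, 20]);
translate([806, 338, 410]) cube([83, 1002, 20]);
translate([980, 338, 410]) cube([83, 1002, 20]);
translate([1154, 338, 410]) cube([83, 1002, 20]);
translate([1328, 338, 410]) cube([83, 1002, 20]);
translate([1502, 338, 410]) cube([83, 1002, 20]);
translate([1676, 338, 410]) cube([83, 1002, 20]);
translate([1850, 338, 410]) cube([83, 1002, 20]);
translate([2024, 338, 410]) cube([83, 1002, 20]);
translate([2198, 338, 410]) cube([83, 1002, 20]);
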